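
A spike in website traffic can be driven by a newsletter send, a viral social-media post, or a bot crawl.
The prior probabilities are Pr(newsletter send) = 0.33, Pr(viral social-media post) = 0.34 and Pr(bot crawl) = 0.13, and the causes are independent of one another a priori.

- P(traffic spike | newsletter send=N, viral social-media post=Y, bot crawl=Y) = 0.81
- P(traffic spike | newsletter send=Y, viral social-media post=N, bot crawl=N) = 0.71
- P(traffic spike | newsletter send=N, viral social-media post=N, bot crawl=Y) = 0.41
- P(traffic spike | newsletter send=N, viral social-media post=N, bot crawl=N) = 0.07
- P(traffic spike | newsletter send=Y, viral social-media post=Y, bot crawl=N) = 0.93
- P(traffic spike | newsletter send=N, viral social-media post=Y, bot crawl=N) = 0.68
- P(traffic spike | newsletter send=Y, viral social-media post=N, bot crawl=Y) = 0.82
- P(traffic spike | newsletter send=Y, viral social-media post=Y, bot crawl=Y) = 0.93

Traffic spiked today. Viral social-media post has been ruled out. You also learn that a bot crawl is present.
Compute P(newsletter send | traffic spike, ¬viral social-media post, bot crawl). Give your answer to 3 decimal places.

P(newsletter send | traffic spike, ¬viral social-media post, bot crawl) ≈ 0.496

P(traffic spike | ¬viral social-media post, bot crawl) = 0.41*0.67 + 0.82*0.33 = 0.274700 + 0.270600 = 0.545300
Restricting to configurations with newsletter send present: 0.82*0.33 = 0.270600.
So P(newsletter send | traffic spike, ¬viral social-media post, bot crawl) = 0.270600/0.545300 ≈ 0.496.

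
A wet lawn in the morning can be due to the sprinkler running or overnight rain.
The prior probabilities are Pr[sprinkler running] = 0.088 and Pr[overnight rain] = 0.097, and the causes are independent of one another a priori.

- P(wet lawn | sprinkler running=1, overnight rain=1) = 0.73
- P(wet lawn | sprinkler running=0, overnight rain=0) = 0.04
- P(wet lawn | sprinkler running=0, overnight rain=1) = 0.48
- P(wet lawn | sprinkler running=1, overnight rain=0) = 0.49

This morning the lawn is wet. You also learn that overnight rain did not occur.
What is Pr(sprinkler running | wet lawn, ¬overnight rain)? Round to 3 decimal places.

Pr(sprinkler running | wet lawn, ¬overnight rain) ≈ 0.542

P(wet lawn | ¬overnight rain) = 0.04*0.912 + 0.49*0.088 = 0.036480 + 0.043120 = 0.079600
The sprinkler running-present share is 0.49*0.088 = 0.043120.
Hence the posterior is 0.043120/0.079600 ≈ 0.542.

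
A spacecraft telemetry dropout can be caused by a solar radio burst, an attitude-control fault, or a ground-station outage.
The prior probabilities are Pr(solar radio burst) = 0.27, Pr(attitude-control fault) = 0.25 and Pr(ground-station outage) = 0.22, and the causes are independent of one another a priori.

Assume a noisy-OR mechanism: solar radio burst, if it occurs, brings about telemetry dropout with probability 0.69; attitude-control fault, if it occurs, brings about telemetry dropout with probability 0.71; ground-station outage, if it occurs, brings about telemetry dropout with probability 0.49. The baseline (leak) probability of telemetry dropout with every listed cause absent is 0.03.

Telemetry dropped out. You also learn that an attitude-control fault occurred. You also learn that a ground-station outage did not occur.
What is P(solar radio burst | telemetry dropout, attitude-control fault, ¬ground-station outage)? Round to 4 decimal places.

Under noisy-OR, P(telemetry dropout | causes) = 1 − (1−0.03)·∏(1−qᵢ) over the active causes.
For the numerator, keep only solar radio burst=true terms: 0.912797·0.27 = 0.246455
Normalizer over all consistent configurations: 0.7187·0.73 + 0.912797·0.27 = 0.771106
Posterior = 0.246455 / 0.771106 ≈ 0.3196

P(solar radio burst | telemetry dropout, attitude-control fault, ¬ground-station outage) ≈ 0.3196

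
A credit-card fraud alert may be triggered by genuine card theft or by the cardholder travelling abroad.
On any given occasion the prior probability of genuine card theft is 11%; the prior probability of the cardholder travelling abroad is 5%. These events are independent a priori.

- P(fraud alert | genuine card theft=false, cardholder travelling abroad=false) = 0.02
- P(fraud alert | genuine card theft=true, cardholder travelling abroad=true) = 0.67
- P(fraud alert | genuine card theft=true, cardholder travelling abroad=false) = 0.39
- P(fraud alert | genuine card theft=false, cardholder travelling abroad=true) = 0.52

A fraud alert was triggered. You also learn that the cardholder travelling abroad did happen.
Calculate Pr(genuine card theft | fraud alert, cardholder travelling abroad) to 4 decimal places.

Pr(genuine card theft | fraud alert, cardholder travelling abroad) ≈ 0.1374

Sum P(fraud alert|·) weighted by the priors over both values of genuine card theft:
  P(fraud alert | cardholder travelling abroad) = 0.52×0.89 + 0.67×0.11
        = 0.462800 + 0.073700 = 0.536500
The terms with genuine card theft present sum to 0.073700, so
  P(genuine card theft | fraud alert, cardholder travelling abroad) = 0.073700 / 0.536500 ≈ 0.1374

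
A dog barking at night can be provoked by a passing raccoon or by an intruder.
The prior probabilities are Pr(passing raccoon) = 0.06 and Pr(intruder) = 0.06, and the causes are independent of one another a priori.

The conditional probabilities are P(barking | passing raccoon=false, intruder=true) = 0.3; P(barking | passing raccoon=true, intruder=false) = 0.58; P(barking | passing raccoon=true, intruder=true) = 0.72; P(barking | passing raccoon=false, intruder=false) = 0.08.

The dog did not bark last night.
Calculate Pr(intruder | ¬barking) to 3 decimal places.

P(¬barking) = 0.92×0.94×0.94 + 0.7×0.94×0.06 + 0.42×0.06×0.94 + 0.28×0.06×0.06 = 0.812912 + 0.039480 + 0.023688 + 0.001008 = 0.877088
Of this, 0.040488 comes from 0.039480 + 0.001008 (the intruder=true cases).
P(intruder | ¬barking) = 0.040488 / 0.877088 ≈ 0.046

Pr(intruder | ¬barking) ≈ 0.046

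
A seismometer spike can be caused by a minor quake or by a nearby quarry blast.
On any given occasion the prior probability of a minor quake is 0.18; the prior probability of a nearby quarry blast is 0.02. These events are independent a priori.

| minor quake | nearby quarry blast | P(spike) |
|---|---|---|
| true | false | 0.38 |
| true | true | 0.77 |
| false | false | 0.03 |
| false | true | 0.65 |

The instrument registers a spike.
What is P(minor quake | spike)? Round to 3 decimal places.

By total probability over the 4 (minor quake, nearby quarry blast) configurations:
  P(spike) = 0.03×0.82×0.98 + 0.65×0.82×0.02 + 0.38×0.18×0.98 + 0.77×0.18×0.02
        = 0.024108 + 0.010660 + 0.067032 + 0.002772 = 0.104572
The terms with minor quake present sum to 0.069804, so
  P(minor quake | spike) = 0.069804 / 0.104572 ≈ 0.668

P(minor quake | spike) ≈ 0.668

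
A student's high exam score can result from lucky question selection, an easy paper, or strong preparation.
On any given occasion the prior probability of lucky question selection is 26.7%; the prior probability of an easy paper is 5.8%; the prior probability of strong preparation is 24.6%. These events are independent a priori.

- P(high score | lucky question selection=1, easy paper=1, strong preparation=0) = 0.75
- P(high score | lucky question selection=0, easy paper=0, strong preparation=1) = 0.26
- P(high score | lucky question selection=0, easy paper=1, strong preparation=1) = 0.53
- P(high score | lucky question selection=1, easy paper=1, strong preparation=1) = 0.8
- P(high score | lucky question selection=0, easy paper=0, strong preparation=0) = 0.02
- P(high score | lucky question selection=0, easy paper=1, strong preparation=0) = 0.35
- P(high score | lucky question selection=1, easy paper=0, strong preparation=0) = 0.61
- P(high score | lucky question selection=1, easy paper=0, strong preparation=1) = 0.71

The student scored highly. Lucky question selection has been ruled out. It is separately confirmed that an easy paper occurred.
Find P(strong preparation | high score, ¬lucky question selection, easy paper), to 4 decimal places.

Weight on strong preparation=true, given the evidence: 0.53×0.246 = 0.130380
Denominator P(high score | ¬lucky question selection, easy paper): 0.35×0.754 + 0.53×0.246 = 0.394280
Posterior = 0.130380 / 0.394280 ≈ 0.3307

P(strong preparation | high score, ¬lucky question selection, easy paper) ≈ 0.3307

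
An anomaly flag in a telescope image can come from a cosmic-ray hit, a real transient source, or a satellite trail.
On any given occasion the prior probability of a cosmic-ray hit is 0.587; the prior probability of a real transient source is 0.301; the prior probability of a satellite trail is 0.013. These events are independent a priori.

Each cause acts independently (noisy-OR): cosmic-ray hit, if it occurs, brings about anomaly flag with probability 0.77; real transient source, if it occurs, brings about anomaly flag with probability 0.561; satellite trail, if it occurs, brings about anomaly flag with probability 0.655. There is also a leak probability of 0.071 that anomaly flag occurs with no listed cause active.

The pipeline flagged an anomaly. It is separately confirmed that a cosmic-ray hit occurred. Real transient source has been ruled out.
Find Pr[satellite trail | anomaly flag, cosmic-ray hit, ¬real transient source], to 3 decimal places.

Pr[satellite trail | anomaly flag, cosmic-ray hit, ¬real transient source] ≈ 0.015

Under noisy-OR, P(anomaly flag | causes) = 1 − (1−0.071)·∏(1−qᵢ) over the active causes.
By total probability over both values of satellite trail:
  P(anomaly flag | cosmic-ray hit, ¬real transient source) = 0.78633*0.987 + 0.926284*0.013
        = 0.776108 + 0.012042 = 0.788150
Keeping only the satellite trail-present terms gives 0.012042, so
  P(satellite trail | anomaly flag, cosmic-ray hit, ¬real transient source) = 0.012042 / 0.788150 ≈ 0.015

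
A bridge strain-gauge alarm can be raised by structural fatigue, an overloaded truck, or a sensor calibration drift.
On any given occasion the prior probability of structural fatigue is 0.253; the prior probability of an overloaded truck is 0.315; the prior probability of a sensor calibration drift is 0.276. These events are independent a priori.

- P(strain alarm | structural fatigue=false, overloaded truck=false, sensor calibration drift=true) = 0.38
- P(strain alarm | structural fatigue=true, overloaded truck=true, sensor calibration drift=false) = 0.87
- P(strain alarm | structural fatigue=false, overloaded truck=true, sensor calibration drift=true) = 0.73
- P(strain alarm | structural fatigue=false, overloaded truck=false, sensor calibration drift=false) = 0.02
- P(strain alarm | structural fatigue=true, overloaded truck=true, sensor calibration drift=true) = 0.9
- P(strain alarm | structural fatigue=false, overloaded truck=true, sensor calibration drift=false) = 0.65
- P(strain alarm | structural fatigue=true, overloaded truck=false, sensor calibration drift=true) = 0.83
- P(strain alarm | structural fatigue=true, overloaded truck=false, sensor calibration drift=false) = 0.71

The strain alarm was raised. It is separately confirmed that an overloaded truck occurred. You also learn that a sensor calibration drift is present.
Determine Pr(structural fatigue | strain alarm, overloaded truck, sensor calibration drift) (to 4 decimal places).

Sum P(strain alarm|·) weighted by the priors over both values of structural fatigue:
  P(strain alarm | overloaded truck, sensor calibration drift) = 0.73·0.747 + 0.9·0.253
        = 0.545310 + 0.227700 = 0.773010
Keeping only the structural fatigue-present terms gives 0.227700, so
  P(structural fatigue | strain alarm, overloaded truck, sensor calibration drift) = 0.227700 / 0.773010 ≈ 0.2946

Pr(structural fatigue | strain alarm, overloaded truck, sensor calibration drift) ≈ 0.2946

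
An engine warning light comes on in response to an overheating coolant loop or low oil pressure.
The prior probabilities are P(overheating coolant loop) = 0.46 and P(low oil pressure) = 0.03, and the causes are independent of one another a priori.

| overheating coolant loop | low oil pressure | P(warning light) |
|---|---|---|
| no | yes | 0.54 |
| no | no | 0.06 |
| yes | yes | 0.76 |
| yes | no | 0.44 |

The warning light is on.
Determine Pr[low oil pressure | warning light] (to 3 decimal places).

Pr[low oil pressure | warning light] ≈ 0.078

P(warning light) = 0.06*0.54*0.97 + 0.54*0.54*0.03 + 0.44*0.46*0.97 + 0.76*0.46*0.03 = 0.031428 + 0.008748 + 0.196328 + 0.010488 = 0.246992
The low oil pressure-present share is 0.008748 + 0.010488 = 0.019236.
So P(low oil pressure | warning light) = 0.019236/0.246992 ≈ 0.078.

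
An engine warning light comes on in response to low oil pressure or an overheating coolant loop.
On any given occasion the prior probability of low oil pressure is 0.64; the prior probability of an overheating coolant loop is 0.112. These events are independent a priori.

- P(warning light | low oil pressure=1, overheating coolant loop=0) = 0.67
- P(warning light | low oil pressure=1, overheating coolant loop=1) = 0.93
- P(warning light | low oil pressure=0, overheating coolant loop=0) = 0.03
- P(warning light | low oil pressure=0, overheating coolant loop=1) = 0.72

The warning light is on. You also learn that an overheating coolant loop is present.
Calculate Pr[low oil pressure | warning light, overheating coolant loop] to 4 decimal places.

Pr[low oil pressure | warning light, overheating coolant loop] ≈ 0.6966

Enumerate both values of low oil pressure and weight by the priors:
  P(warning light | overheating coolant loop) = 0.72·0.36 + 0.93·0.64
        = 0.259200 + 0.595200 = 0.854400
Configurations with low oil pressure contribute 0.595200, so
  P(low oil pressure | warning light, overheating coolant loop) = 0.595200 / 0.854400 ≈ 0.6966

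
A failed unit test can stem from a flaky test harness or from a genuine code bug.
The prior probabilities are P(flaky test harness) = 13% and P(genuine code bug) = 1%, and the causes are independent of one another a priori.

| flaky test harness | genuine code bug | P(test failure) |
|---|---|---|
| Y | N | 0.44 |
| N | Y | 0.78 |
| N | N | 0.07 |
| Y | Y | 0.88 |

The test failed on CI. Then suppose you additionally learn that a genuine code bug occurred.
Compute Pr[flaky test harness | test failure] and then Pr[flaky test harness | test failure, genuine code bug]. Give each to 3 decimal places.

Pr[flaky test harness | test failure] ≈ 0.463; Pr[flaky test harness | test failure, genuine code bug] ≈ 0.144

Weight on flaky test harness=true, given the evidence: 0.056628 + 0.001144 = 0.057772
The normalizing constant is 0.07×0.87×0.99 + 0.78×0.87×0.01 + 0.44×0.13×0.99 + 0.88×0.13×0.01 = 0.124849
Posterior = 0.057772 / 0.124849 ≈ 0.463

With the extra evidence:
P(test failure | genuine code bug) = 0.78*0.87 + 0.88*0.13 = 0.678600 + 0.114400 = 0.793000
Restricting to configurations with flaky test harness present: 0.88*0.13 = 0.114400.
P(flaky test harness | test failure, genuine code bug) = 0.114400 / 0.793000 ≈ 0.144
Conditioning on genuine code bug lowers the posterior on flaky test harness: the classic explaining-away effect in a common-effect structure.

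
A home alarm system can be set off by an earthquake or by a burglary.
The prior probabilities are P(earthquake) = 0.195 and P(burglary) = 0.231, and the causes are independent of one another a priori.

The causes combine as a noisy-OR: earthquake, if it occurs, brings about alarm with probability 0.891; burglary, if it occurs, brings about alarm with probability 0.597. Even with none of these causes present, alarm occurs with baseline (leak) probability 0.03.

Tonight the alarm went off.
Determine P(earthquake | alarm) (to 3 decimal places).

Under noisy-OR, P(alarm | causes) = 1 − (1−0.03)·∏(1−qᵢ) over the active causes.
Weight on earthquake=true, given the evidence: 0.134100 + 0.043126 = 0.177226
Normalizer over all consistent configurations: 0.03*0.805*0.769 + 0.60909*0.805*0.231 + 0.89427*0.195*0.769 + 0.957391*0.195*0.231 = 0.309060
Posterior = 0.177226 / 0.309060 ≈ 0.573

P(earthquake | alarm) ≈ 0.573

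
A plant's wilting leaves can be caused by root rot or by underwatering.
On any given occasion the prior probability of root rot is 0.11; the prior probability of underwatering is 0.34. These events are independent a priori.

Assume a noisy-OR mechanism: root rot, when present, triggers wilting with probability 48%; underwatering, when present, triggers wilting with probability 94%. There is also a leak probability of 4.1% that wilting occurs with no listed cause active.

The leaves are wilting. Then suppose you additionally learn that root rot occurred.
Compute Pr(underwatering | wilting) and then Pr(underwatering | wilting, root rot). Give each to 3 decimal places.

Pr(underwatering | wilting) ≈ 0.842; Pr(underwatering | wilting, root rot) ≈ 0.499

Under noisy-OR, P(wilting | causes) = 1 − (1−0.041)·∏(1−qᵢ) over the active causes.
For the numerator, keep only underwatering=true terms: 0.285188 + 0.036281 = 0.321469
The normalizing constant is 0.041*0.89*0.66 + 0.94246*0.89*0.34 + 0.50132*0.11*0.66 + 0.970079*0.11*0.34 = 0.381948
Posterior = 0.321469 / 0.381948 ≈ 0.842

Now condition on the additional information:
P(wilting | root rot) = 0.50132*0.66 + 0.970079*0.34 = 0.330871 + 0.329827 = 0.660698
Of this, 0.329827 comes from 0.970079*0.34 (the underwatering=true cases).
Hence the posterior is 0.329827/0.660698 ≈ 0.499.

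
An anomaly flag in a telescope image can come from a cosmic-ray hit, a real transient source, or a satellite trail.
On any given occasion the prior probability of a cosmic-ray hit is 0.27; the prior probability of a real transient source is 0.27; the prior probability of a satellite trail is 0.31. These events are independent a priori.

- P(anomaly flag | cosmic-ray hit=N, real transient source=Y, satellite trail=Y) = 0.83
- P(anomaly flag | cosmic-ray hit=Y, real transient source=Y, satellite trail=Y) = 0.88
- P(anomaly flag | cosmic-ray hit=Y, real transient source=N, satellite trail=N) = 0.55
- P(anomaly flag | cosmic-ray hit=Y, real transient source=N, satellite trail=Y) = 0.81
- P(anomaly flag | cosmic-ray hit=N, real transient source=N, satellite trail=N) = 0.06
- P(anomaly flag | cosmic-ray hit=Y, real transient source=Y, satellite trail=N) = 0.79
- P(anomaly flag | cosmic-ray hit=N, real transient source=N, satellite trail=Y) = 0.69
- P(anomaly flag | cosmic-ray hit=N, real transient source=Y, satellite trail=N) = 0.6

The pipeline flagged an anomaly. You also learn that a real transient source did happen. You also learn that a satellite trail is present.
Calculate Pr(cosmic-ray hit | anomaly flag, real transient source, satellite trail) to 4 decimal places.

Pr(cosmic-ray hit | anomaly flag, real transient source, satellite trail) ≈ 0.2817

Sum P(anomaly flag|·) weighted by the priors over both values of cosmic-ray hit:
  P(anomaly flag | real transient source, satellite trail) = 0.83×0.73 + 0.88×0.27
        = 0.605900 + 0.237600 = 0.843500
The terms with cosmic-ray hit present sum to 0.237600, so
  P(cosmic-ray hit | anomaly flag, real transient source, satellite trail) = 0.237600 / 0.843500 ≈ 0.2817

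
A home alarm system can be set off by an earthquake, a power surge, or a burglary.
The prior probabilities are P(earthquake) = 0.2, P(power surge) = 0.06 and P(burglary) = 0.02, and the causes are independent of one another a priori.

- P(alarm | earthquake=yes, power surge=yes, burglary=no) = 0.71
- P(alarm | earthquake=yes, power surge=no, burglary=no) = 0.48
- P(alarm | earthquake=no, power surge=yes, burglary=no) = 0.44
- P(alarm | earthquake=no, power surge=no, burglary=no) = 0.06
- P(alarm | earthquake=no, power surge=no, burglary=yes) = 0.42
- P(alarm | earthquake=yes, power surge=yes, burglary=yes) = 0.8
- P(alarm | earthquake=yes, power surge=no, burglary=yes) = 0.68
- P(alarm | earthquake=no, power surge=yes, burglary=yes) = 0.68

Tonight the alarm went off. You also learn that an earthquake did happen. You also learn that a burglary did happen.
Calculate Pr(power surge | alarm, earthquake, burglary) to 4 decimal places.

Pr(power surge | alarm, earthquake, burglary) ≈ 0.0698

P(alarm | earthquake, burglary) = 0.68×0.94 + 0.8×0.06 = 0.639200 + 0.048000 = 0.687200
The power surge-present share is 0.8×0.06 = 0.048000.
Hence the posterior is 0.048000/0.687200 ≈ 0.0698.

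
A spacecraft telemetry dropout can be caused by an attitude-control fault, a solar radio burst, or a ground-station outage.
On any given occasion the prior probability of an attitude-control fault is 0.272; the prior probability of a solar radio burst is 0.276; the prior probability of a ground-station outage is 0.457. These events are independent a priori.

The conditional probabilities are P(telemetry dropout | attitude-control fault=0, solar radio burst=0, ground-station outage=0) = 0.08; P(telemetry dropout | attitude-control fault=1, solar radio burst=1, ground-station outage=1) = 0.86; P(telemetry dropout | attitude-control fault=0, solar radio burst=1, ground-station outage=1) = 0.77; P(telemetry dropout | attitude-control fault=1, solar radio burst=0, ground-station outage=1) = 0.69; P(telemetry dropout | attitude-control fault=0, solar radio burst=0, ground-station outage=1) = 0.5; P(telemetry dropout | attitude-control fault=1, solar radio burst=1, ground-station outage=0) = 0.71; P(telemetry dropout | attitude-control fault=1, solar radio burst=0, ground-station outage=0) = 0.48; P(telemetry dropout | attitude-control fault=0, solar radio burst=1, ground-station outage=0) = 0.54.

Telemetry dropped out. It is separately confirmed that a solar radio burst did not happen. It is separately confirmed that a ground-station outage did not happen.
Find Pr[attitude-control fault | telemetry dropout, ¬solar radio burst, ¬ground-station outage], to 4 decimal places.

Pr[attitude-control fault | telemetry dropout, ¬solar radio burst, ¬ground-station outage] ≈ 0.6915

P(telemetry dropout | ¬solar radio burst, ¬ground-station outage) = 0.08·0.728 + 0.48·0.272 = 0.058240 + 0.130560 = 0.188800
Restricting to configurations with attitude-control fault present: 0.48·0.272 = 0.130560.
Hence the posterior is 0.130560/0.188800 ≈ 0.6915.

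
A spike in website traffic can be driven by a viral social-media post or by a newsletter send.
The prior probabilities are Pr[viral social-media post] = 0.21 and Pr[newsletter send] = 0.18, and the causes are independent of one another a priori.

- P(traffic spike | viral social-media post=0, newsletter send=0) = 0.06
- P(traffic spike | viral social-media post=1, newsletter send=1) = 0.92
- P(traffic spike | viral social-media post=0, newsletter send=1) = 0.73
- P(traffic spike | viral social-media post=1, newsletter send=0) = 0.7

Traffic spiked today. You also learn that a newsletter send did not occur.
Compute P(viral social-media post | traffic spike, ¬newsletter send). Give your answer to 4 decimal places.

P(viral social-media post | traffic spike, ¬newsletter send) ≈ 0.7562

For the numerator, keep only viral social-media post=true terms: 0.7×0.21 = 0.147000
Denominator P(traffic spike | ¬newsletter send): 0.06×0.79 + 0.7×0.21 = 0.194400
P(viral social-media post | traffic spike, ¬newsletter send) = 0.147000/0.194400 ≈ 0.7562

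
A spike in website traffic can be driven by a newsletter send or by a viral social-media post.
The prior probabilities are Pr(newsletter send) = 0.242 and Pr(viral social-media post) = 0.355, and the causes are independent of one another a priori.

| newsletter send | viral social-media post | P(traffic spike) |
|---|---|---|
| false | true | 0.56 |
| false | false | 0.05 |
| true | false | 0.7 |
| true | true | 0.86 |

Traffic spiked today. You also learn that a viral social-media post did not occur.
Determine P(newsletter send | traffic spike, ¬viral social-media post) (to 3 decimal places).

P(traffic spike | ¬viral social-media post) = 0.05×0.758 + 0.7×0.242 = 0.037900 + 0.169400 = 0.207300
Of this, 0.169400 comes from 0.7×0.242 (the newsletter send=true cases).
So P(newsletter send | traffic spike, ¬viral social-media post) = 0.169400/0.207300 ≈ 0.817.

P(newsletter send | traffic spike, ¬viral social-media post) ≈ 0.817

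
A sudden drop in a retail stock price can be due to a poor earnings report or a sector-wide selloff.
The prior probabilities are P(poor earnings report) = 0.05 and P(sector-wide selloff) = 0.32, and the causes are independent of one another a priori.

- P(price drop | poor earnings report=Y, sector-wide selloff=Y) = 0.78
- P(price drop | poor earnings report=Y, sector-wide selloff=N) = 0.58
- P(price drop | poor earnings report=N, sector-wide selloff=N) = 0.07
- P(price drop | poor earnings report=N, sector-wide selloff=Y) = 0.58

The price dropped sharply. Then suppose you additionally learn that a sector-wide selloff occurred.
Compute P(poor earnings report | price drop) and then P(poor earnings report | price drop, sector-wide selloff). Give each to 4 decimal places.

Numerator (weight on configurations with poor earnings report): 0.019720 + 0.012480 = 0.032200
The normalizing constant is 0.07·0.95·0.68 + 0.58·0.95·0.32 + 0.58·0.05·0.68 + 0.78·0.05·0.32 = 0.253740
Posterior = 0.032200 / 0.253740 ≈ 0.1269

Now condition on the additional information:
P(price drop | sector-wide selloff) = 0.58×0.95 + 0.78×0.05 = 0.551000 + 0.039000 = 0.590000
Of this, 0.039000 comes from 0.78×0.05 (the poor earnings report=true cases).
So P(poor earnings report | price drop, sector-wide selloff) = 0.039000/0.590000 ≈ 0.0661.

P(poor earnings report | price drop) ≈ 0.1269; P(poor earnings report | price drop, sector-wide selloff) ≈ 0.0661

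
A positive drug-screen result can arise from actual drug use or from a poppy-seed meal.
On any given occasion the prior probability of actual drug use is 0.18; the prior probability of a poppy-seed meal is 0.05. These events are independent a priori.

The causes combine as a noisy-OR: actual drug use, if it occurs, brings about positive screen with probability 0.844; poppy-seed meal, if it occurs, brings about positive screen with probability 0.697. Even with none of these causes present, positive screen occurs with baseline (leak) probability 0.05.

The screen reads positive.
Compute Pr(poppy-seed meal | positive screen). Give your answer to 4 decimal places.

Pr(poppy-seed meal | positive screen) ≈ 0.1699

Under noisy-OR, P(positive screen | causes) = 1 − (1−0.05)·∏(1−qᵢ) over the active causes.
P(positive screen) = 0.05*0.82*0.95 + 0.71215*0.82*0.05 + 0.8518*0.18*0.95 + 0.955095*0.18*0.05 = 0.038950 + 0.029198 + 0.145658 + 0.008596 = 0.222402
Of this, 0.037794 comes from 0.029198 + 0.008596 (the poppy-seed meal=true cases).
Hence the posterior is 0.037794/0.222402 ≈ 0.1699.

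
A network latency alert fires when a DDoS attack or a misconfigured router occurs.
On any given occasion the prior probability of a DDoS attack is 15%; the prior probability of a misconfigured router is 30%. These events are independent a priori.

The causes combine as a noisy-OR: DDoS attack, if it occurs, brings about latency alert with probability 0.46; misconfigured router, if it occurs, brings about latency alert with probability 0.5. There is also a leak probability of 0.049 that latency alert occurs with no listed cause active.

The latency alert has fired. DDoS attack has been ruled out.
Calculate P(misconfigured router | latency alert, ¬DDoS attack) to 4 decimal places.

Under noisy-OR, P(latency alert | causes) = 1 − (1−0.049)·∏(1−qᵢ) over the active causes.
P(latency alert | ¬DDoS attack) = 0.049*0.7 + 0.5245*0.3 = 0.034300 + 0.157350 = 0.191650
Of this, 0.157350 comes from 0.5245*0.3 (the misconfigured router=true cases).
P(misconfigured router | latency alert, ¬DDoS attack) = 0.157350 / 0.191650 ≈ 0.8210

P(misconfigured router | latency alert, ¬DDoS attack) ≈ 0.8210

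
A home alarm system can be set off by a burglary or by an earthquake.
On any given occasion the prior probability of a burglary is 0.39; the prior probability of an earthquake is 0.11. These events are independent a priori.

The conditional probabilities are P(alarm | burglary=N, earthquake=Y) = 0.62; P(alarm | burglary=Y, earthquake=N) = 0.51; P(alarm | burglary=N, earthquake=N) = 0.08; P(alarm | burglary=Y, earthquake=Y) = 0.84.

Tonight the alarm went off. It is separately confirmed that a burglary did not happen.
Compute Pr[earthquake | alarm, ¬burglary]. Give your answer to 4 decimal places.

Pr[earthquake | alarm, ¬burglary] ≈ 0.4892

P(alarm | ¬burglary) = 0.08×0.89 + 0.62×0.11 = 0.071200 + 0.068200 = 0.139400
Of this, 0.068200 comes from 0.62×0.11 (the earthquake=true cases).
So P(earthquake | alarm, ¬burglary) = 0.068200/0.139400 ≈ 0.4892.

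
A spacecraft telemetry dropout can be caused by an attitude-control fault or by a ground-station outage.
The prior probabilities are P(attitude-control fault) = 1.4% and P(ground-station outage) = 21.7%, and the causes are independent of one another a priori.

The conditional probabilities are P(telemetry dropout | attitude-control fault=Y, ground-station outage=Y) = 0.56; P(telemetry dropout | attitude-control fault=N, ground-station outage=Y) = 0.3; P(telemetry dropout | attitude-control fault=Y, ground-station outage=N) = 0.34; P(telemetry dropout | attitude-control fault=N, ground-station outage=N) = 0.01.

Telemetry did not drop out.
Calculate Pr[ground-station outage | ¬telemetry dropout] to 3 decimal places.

Pr[ground-station outage | ¬telemetry dropout] ≈ 0.164

Weight on ground-station outage=true, given the evidence: 0.149773 + 0.001337 = 0.151110
Normalizer over all consistent configurations: 0.99·0.986·0.783 + 0.7·0.986·0.217 + 0.66·0.014·0.783 + 0.44·0.014·0.217 = 0.922663
Posterior = 0.151110 / 0.922663 ≈ 0.164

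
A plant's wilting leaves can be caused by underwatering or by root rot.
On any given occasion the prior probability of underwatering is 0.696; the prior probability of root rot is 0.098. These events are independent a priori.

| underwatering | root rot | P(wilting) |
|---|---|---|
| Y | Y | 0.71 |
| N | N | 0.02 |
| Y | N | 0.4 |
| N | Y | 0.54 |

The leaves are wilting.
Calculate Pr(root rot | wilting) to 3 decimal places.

Pr(root rot | wilting) ≈ 0.201

P(wilting) = 0.02*0.304*0.902 + 0.54*0.304*0.098 + 0.4*0.696*0.902 + 0.71*0.696*0.098 = 0.005484 + 0.016088 + 0.251117 + 0.048428 = 0.321117
Restricting to configurations with root rot present: 0.016088 + 0.048428 = 0.064516.
P(root rot | wilting) = 0.064516 / 0.321117 ≈ 0.201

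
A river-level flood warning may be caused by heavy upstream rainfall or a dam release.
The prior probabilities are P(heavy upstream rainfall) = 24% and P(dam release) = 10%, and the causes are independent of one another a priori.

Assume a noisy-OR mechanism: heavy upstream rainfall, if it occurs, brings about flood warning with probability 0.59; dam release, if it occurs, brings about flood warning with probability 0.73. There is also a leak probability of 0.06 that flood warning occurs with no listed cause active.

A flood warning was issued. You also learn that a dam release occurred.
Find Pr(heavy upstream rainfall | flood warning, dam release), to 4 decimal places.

Pr(heavy upstream rainfall | flood warning, dam release) ≈ 0.2749

Under noisy-OR, P(flood warning | causes) = 1 − (1−0.06)·∏(1−qᵢ) over the active causes.
P(flood warning | dam release) = 0.7462*0.76 + 0.895942*0.24 = 0.567112 + 0.215026 = 0.782138
Restricting to configurations with heavy upstream rainfall present: 0.895942*0.24 = 0.215026.
So P(heavy upstream rainfall | flood warning, dam release) = 0.215026/0.782138 ≈ 0.2749.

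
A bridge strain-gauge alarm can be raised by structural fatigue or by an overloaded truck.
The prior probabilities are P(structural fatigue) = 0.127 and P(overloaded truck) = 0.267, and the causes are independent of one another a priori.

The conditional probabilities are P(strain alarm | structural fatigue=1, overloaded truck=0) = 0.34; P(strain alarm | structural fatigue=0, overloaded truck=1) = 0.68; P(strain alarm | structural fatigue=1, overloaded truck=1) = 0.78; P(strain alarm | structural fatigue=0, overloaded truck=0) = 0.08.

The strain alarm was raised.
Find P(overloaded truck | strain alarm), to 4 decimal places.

P(overloaded truck | strain alarm) ≈ 0.6906

P(strain alarm) = 0.08*0.873*0.733 + 0.68*0.873*0.267 + 0.34*0.127*0.733 + 0.78*0.127*0.267 = 0.051193 + 0.158502 + 0.031651 + 0.026449 = 0.267795
Of this, 0.184951 comes from 0.158502 + 0.026449 (the overloaded truck=true cases).
Hence the posterior is 0.184951/0.267795 ≈ 0.6906.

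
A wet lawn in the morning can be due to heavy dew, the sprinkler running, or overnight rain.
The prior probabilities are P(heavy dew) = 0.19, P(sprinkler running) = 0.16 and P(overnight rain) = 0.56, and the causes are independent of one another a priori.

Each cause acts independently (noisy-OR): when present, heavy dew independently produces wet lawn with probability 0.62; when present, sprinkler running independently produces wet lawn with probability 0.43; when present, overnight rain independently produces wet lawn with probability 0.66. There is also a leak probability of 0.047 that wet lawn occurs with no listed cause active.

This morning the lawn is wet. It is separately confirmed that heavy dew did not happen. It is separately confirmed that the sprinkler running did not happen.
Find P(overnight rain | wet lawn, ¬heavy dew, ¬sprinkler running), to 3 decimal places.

P(overnight rain | wet lawn, ¬heavy dew, ¬sprinkler running) ≈ 0.948

Under noisy-OR, P(wet lawn | causes) = 1 − (1−0.047)·∏(1−qᵢ) over the active causes.
For the numerator, keep only overnight rain=true terms: 0.67598×0.56 = 0.378549
The normalizing constant is 0.047×0.44 + 0.67598×0.56 = 0.399229
Posterior = 0.378549 / 0.399229 ≈ 0.948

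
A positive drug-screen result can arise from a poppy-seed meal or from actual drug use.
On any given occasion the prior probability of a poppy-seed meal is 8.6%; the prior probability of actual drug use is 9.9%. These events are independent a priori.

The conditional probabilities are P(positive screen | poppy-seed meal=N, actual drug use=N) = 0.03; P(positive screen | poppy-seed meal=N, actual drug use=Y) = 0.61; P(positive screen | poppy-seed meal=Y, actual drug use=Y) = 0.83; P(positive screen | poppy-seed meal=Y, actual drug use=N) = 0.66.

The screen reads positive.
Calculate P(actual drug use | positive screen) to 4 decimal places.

Sum P(positive screen|·) weighted by the priors over the 4 (poppy-seed meal, actual drug use) configurations:
  P(positive screen) = 0.03·0.914·0.901 + 0.61·0.914·0.099 + 0.66·0.086·0.901 + 0.83·0.086·0.099
        = 0.024705 + 0.055196 + 0.051141 + 0.007067 = 0.138109
Keeping only the actual drug use-present terms gives 0.062263, so
  P(actual drug use | positive screen) = 0.062263 / 0.138109 ≈ 0.4508

P(actual drug use | positive screen) ≈ 0.4508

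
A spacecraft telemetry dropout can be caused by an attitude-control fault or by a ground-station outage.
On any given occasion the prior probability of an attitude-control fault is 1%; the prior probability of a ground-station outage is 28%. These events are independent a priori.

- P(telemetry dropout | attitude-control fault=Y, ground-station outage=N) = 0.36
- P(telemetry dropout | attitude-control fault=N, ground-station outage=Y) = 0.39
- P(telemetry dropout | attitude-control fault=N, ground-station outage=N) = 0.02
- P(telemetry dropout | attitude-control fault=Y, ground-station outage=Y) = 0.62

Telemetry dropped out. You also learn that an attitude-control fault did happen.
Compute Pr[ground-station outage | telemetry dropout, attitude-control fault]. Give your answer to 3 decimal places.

Enumerate both values of ground-station outage and weight by the priors:
  P(telemetry dropout | attitude-control fault) = 0.36·0.72 + 0.62·0.28
        = 0.259200 + 0.173600 = 0.432800
Keeping only the ground-station outage-present terms gives 0.173600, so
  P(ground-station outage | telemetry dropout, attitude-control fault) = 0.173600 / 0.432800 ≈ 0.401

Pr[ground-station outage | telemetry dropout, attitude-control fault] ≈ 0.401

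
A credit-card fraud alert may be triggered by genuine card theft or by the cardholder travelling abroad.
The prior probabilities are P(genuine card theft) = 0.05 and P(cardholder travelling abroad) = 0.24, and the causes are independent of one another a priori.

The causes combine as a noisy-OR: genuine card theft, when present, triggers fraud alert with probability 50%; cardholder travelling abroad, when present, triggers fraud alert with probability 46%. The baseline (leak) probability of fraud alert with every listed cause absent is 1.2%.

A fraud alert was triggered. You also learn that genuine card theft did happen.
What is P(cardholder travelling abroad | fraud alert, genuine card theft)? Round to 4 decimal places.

P(cardholder travelling abroad | fraud alert, genuine card theft) ≈ 0.3139

Under noisy-OR, P(fraud alert | causes) = 1 − (1−0.012)·∏(1−qᵢ) over the active causes.
Numerator (weight on configurations with cardholder travelling abroad): 0.73324*0.24 = 0.175978
Normalizer over all consistent configurations: 0.506*0.76 + 0.73324*0.24 = 0.560538
P(cardholder travelling abroad | fraud alert, genuine card theft) = 0.175978/0.560538 ≈ 0.3139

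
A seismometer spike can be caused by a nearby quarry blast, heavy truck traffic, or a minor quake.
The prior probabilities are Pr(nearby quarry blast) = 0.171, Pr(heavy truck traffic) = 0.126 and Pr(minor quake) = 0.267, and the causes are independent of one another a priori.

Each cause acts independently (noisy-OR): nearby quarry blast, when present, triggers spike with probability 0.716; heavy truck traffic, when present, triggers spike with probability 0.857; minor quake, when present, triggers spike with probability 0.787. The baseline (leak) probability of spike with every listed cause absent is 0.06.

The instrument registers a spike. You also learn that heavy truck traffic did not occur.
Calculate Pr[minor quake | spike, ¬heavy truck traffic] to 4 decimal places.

Under noisy-OR, P(spike | causes) = 1 − (1−0.06)·∏(1−qᵢ) over the active causes.
Weight on minor quake=true, given the evidence: 0.177026 + 0.043061 = 0.220087
The normalizing constant is 0.06*0.829*0.733 + 0.79978*0.829*0.267 + 0.73304*0.171*0.733 + 0.943138*0.171*0.267 = 0.348427
P(minor quake | spike, ¬heavy truck traffic) = 0.220087/0.348427 ≈ 0.6317

Pr[minor quake | spike, ¬heavy truck traffic] ≈ 0.6317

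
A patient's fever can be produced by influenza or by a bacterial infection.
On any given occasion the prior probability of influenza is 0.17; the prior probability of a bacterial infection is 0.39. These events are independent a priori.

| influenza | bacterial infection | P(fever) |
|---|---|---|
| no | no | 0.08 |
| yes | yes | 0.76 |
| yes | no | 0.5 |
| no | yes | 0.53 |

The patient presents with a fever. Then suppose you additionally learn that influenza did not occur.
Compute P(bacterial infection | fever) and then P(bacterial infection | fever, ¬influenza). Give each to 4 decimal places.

Sum P(fever|·) weighted by the priors over the 4 (influenza, bacterial infection) configurations:
  P(fever) = 0.08×0.83×0.61 + 0.53×0.83×0.39 + 0.5×0.17×0.61 + 0.76×0.17×0.39
        = 0.040504 + 0.171561 + 0.051850 + 0.050388 = 0.314303
The terms with bacterial infection present sum to 0.221949, so
  P(bacterial infection | fever) = 0.221949 / 0.314303 ≈ 0.7062

Now condition on the additional information:
Weight on bacterial infection=true, given the evidence: 0.53·0.39 = 0.206700
Denominator P(fever | ¬influenza): 0.08·0.61 + 0.53·0.39 = 0.255500
Posterior = 0.206700 / 0.255500 ≈ 0.8090

P(bacterial infection | fever) ≈ 0.7062; P(bacterial infection | fever, ¬influenza) ≈ 0.8090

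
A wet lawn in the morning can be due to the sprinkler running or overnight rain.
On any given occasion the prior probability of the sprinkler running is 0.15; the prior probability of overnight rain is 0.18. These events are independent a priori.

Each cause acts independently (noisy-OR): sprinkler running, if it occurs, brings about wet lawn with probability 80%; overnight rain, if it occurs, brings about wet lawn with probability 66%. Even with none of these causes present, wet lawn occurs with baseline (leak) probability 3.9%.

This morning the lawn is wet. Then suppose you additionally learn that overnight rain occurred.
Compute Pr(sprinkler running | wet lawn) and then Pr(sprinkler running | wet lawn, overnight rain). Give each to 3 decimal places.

Under noisy-OR, P(wet lawn | causes) = 1 − (1−0.039)·∏(1−qᵢ) over the active causes.
Numerator (weight on configurations with sprinkler running): 0.099359 + 0.025236 = 0.124595
Normalizer over all consistent configurations: 0.039·0.85·0.82 + 0.67326·0.85·0.18 + 0.8078·0.15·0.82 + 0.934652·0.15·0.18 = 0.254787
Posterior = 0.124595 / 0.254787 ≈ 0.489

With the extra evidence:
P(wet lawn | overnight rain) = 0.67326·0.85 + 0.934652·0.15 = 0.572271 + 0.140198 = 0.712469
Of this, 0.140198 comes from 0.934652·0.15 (the sprinkler running=true cases).
P(sprinkler running | wet lawn, overnight rain) = 0.140198 / 0.712469 ≈ 0.197
— overnight rain explains away the evidence for sprinkler running.

Pr(sprinkler running | wet lawn) ≈ 0.489; Pr(sprinkler running | wet lawn, overnight rain) ≈ 0.197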